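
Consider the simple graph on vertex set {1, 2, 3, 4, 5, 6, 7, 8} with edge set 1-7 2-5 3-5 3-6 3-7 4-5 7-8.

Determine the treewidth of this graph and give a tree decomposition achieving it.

Every bag has size at most 2, so the width is 2 − 1 = 1 and tw(G) ≤ 1. Since G has at least one edge (e.g. 3–7), it is not an edgeless graph, so tw(G) ≥ 1. Therefore the treewidth is 1.

Treewidth 1.
Bags: B1 = {3, 7}  B2 = {3, 6}  B3 = {1, 7}  B4 = {3, 5}  B5 = {7, 8}  B6 = {4, 5}  B7 = {2, 5}
Tree: B1–B2, B1–B3, B1–B4, B3–B5, B4–B6, B6–B7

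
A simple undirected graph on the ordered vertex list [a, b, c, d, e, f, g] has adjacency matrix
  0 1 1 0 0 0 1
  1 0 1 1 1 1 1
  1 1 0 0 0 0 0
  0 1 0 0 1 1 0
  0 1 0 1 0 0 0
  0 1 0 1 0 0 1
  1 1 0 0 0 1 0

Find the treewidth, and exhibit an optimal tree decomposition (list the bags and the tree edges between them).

Treewidth 2.
Bags: B1 = {a, b, g}  B2 = {b, f, g}  B3 = {a, b, c}  B4 = {b, d, f}  B5 = {b, d, e}
Tree: B1–B2, B1–B3, B2–B4, B4–B5

Each bag holds 3 vertices, so the decomposition has width 2, which upper-bounds the treewidth. For the lower bound, the 3 vertices {b, d, e} are pairwise adjacent, and any tree decomposition puts a clique entirely inside one bag — forcing width ≥ 2. Hence tw(G) = 2 exactly.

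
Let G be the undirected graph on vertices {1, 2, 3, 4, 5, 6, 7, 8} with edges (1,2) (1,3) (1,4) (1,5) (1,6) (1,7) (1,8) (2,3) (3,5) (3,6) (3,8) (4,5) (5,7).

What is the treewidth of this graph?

2

A width-2 tree decomposition is:
Bags: B1 = {1, 4, 5}  B2 = {1, 3, 5}  B3 = {1, 3, 6}  B4 = {1, 3, 8}  B5 = {1, 2, 3}  B6 = {1, 5, 7}
Tree: B1–B2, B2–B3, B2–B4, B4–B5, B2–B6
The largest bag has 3 vertices, giving width 2; this decomposition certifies tw(G) ≤ 2. For the lower bound, the 3 vertices {1, 3, 8} are pairwise adjacent, and any tree decomposition puts a clique entirely inside one bag — forcing width ≥ 2. Combining the bounds, tw(G) = 2.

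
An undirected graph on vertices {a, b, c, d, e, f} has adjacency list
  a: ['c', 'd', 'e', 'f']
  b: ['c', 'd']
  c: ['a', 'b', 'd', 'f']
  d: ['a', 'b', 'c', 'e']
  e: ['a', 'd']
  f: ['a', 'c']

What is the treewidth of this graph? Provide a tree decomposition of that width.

Treewidth 2.
Bags: B1 = {b, c, d}  B2 = {a, c, d}  B3 = {a, c, f}  B4 = {a, d, e}
Tree: B1–B2, B2–B3, B2–B4

The largest bag has 3 vertices, giving width 2; this decomposition certifies tw(G) ≤ 2. On the other hand G contains the 3-clique {a, d, e}. A clique must lie in a single bag of any decomposition, so no decomposition can have width below 2. Combining the bounds, tw(G) = 2.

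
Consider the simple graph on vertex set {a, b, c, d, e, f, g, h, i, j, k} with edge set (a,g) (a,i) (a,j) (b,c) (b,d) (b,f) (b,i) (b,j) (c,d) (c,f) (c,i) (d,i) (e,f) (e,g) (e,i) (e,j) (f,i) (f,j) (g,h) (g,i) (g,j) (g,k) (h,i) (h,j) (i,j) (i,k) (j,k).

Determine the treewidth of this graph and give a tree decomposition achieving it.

Treewidth 3.
One optimal decomposition is:
Bags: B1 = {e, g, i, j}  B2 = {a, g, i, j}  B3 = {e, f, i, j}  B4 = {b, f, i, j}  B5 = {g, h, i, j}  B6 = {g, i, j, k}  B7 = {b, c, f, i}  B8 = {b, c, d, i}
Tree: B1–B2, B1–B3, B3–B4, B1–B5, B2–B6, B4–B7, B7–B8

The largest bag has 4 vertices, giving width 3; this decomposition certifies tw(G) ≤ 3. On the other hand G contains the 4-clique {b, c, d, i}. A clique must lie in a single bag of any decomposition, so no decomposition can have width below 3. The upper and lower bounds meet at 3, so that is the treewidth.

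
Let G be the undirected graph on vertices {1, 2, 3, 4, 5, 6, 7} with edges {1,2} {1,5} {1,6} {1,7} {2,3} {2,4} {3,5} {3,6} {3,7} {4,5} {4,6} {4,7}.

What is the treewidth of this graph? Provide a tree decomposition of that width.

Treewidth 3.
One such decomposition:
Bags: B1 = {1, 3, 4, 5}  B2 = {1, 3, 4, 7}  B3 = {1, 2, 3, 4}  B4 = {1, 3, 4, 6}
Tree: B1–B2, B2–B3, B3–B4

Each bag holds 4 vertices, so the decomposition has width 3, which upper-bounds the treewidth. For the lower bound: the 4 vertex sets {1,5}, {3,7}, {4}, {2} are disjoint, each induces a connected subgraph, and every pair is joined by at least one edge of G. Contracting each set to a single vertex therefore yields K_{4} as a minor, and since treewidth is minor-monotone, tw(G) ≥ tw(K_{4}) = 3. The upper and lower bounds meet at 3, so that is the treewidth.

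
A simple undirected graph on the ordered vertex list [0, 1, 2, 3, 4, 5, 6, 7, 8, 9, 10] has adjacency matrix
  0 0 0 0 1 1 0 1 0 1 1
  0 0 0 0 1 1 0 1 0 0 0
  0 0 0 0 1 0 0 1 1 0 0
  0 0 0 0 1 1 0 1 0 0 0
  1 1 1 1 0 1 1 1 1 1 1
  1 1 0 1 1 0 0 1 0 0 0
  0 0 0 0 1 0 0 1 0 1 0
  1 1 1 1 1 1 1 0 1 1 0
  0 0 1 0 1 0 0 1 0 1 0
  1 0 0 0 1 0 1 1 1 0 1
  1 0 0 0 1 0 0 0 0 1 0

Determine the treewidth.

3

A width-3 tree decomposition is:
Bags: B1 = {0, 4, 7, 9}  B2 = {0, 4, 9, 10}  B3 = {0, 4, 5, 7}  B4 = {4, 6, 7, 9}  B5 = {1, 4, 5, 7}  B6 = {4, 7, 8, 9}  B7 = {2, 4, 7, 8}  B8 = {3, 4, 5, 7}
Tree: B1–B2, B1–B3, B1–B4, B3–B5, B1–B6, B6–B7, B5–B8
Each bag holds 4 vertices, so the decomposition has width 3, which upper-bounds the treewidth. On the other hand G contains the 4-clique {0, 4, 9, 10}. A clique must lie in a single bag of any decomposition, so no decomposition can have width below 3. Hence tw(G) = 3 exactly.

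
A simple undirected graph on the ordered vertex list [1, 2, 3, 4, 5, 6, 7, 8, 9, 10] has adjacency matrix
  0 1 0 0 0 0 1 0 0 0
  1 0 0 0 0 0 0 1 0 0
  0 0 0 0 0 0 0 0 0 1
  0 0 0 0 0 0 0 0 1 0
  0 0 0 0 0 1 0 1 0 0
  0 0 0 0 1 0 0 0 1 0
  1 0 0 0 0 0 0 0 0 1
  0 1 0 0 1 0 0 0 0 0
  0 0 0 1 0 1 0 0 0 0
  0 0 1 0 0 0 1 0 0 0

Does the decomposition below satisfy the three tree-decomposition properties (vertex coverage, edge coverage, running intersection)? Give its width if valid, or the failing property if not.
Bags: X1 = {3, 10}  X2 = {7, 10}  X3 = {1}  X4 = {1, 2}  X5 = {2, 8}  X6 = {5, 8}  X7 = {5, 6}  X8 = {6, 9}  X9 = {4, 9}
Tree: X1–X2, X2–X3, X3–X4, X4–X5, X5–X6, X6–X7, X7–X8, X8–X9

No — edge (7,1) lies in no bag.

A tree decomposition must satisfy three properties: every vertex lies in some bag; for every edge, both endpoints lie together in some bag; and for every vertex, the bags containing it form a connected subtree. Here edge (7,1) lies in no bag, so the decomposition is invalid.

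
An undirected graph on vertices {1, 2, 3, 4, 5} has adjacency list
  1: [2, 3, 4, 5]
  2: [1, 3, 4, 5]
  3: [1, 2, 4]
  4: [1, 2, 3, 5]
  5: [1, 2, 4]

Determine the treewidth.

A width-3 tree decomposition is:
Bags: B1 = {1, 2, 3, 4}  B2 = {1, 2, 4, 5}
Tree: B1–B2
The largest bag has 4 vertices, giving width 3; this decomposition certifies tw(G) ≤ 3. For the lower bound, the 4 vertices {1, 2, 3, 4} are pairwise adjacent, and any tree decomposition puts a clique entirely inside one bag — forcing width ≥ 3. The upper and lower bounds meet at 3, so that is the treewidth.

3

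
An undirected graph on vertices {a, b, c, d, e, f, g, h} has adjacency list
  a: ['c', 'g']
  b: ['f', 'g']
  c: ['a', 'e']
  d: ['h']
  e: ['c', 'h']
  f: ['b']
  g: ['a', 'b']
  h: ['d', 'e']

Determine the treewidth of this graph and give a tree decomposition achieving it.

Treewidth 1.
One optimal decomposition is:
Bags: B1 = {d, h}  B2 = {e, h}  B3 = {c, e}  B4 = {a, c}  B5 = {a, g}  B6 = {b, g}  B7 = {b, f}
Tree: B1–B2, B2–B3, B3–B4, B4–B5, B5–B6, B6–B7

Each bag holds 2 vertices, so the decomposition has width 1, which upper-bounds the treewidth. Since G has at least one edge (e.g. d–h), it is not an edgeless graph, so tw(G) ≥ 1. Hence tw(G) = 1 exactly.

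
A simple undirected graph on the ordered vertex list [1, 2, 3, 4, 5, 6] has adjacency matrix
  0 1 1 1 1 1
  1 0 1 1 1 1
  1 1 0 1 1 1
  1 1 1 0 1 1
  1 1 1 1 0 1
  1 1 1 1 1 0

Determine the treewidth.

5

A width-5 tree decomposition is:
Bags: B1 = {1, 2, 3, 4, 5, 6}
Tree: (single bag)
A single bag containing all 6 vertices is trivially a valid decomposition of width 5. For the lower bound, the 6 vertices {1, 2, 3, 4, 5, 6} are pairwise adjacent, and any tree decomposition puts a clique entirely inside one bag — forcing width ≥ 5. Therefore the treewidth is 5.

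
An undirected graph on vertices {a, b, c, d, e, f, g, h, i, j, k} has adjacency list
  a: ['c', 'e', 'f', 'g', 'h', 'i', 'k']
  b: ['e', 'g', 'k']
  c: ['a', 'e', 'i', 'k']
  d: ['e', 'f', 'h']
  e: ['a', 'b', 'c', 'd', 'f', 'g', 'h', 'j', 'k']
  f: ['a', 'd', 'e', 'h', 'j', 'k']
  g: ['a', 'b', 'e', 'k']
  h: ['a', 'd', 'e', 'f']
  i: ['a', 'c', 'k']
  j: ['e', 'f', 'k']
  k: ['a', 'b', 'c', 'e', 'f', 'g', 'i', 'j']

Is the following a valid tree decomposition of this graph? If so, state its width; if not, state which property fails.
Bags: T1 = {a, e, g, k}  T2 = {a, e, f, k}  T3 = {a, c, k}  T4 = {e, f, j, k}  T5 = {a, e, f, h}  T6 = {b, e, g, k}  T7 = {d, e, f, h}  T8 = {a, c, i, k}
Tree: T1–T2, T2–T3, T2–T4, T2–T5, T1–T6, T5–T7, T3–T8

No — edge (e,c) lies in no bag.

A tree decomposition must satisfy three properties: every vertex lies in some bag; for every edge, both endpoints lie together in some bag; and for every vertex, the bags containing it form a connected subtree. Here edge (e,c) lies in no bag, so the decomposition is invalid.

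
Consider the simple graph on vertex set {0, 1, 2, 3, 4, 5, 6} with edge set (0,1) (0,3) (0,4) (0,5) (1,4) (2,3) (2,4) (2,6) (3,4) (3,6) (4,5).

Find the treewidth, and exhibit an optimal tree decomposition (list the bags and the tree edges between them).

Treewidth 2.
Bags: B1 = {2, 3, 4}  B2 = {2, 3, 6}  B3 = {0, 3, 4}  B4 = {0, 4, 5}  B5 = {0, 1, 4}
Tree: B1–B2, B1–B3, B3–B4, B4–B5

Each bag holds 3 vertices, so the decomposition has width 2, which upper-bounds the treewidth. Conversely, {0, 1, 4} is a clique of size 3, and the vertices of any clique must share a bag in every tree decomposition; so some bag has ≥ 3 vertices and tw(G) ≥ 2. Combining the bounds, tw(G) = 2.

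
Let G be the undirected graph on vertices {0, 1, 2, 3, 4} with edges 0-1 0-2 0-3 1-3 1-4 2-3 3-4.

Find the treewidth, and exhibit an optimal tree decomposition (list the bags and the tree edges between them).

Treewidth 2.
Bags: B1 = {1, 3, 4}  B2 = {0, 1, 3}  B3 = {0, 2, 3}
Tree: B1–B2, B2–B3

The largest bag has 3 vertices, giving width 2; this decomposition certifies tw(G) ≤ 2. Conversely, {0, 1, 3} is a clique of size 3, and the vertices of any clique must share a bag in every tree decomposition; so some bag has ≥ 3 vertices and tw(G) ≥ 2. Hence tw(G) = 2 exactly.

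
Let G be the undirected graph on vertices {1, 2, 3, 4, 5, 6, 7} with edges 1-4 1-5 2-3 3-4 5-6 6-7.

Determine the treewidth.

A width-1 tree decomposition is:
Bags: B1 = {2, 3}  B2 = {3, 4}  B3 = {1, 4}  B4 = {1, 5}  B5 = {5, 6}  B6 = {6, 7}
Tree: B1–B2, B2–B3, B3–B4, B4–B5, B5–B6
Each bag holds 2 vertices, so the decomposition has width 1, which upper-bounds the treewidth. Since G has at least one edge (e.g. 2–3), it is not an edgeless graph, so tw(G) ≥ 1. Combining the bounds, tw(G) = 1.

1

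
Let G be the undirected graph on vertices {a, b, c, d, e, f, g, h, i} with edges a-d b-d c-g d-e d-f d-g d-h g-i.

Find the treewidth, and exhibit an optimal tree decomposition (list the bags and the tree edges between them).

Every bag has size at most 2, so the width is 2 − 1 = 1 and tw(G) ≤ 1. Since G has at least one edge (e.g. g–d), it is not an edgeless graph, so tw(G) ≥ 1. Hence tw(G) = 1 exactly.

Treewidth 1.
Bags: B1 = {d, g}  B2 = {a, d}  B3 = {b, d}  B4 = {c, g}  B5 = {g, i}  B6 = {d, f}  B7 = {d, h}  B8 = {d, e}
Tree: B1–B2, B2–B3, B1–B4, B4–B5, B1–B6, B3–B7, B2–B8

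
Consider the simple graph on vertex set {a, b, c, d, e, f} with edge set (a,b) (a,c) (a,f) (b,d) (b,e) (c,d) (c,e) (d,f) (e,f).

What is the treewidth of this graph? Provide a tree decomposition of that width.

Each bag holds 4 vertices, so the decomposition has width 3, which upper-bounds the treewidth. For the lower bound: the 4 vertex sets {d,f}, {a,b}, {e}, {c} are disjoint, each induces a connected subgraph, and every pair is joined by at least one edge of G. Contracting each set to a single vertex therefore yields K_{4} as a minor, and since treewidth is minor-monotone, tw(G) ≥ tw(K_{4}) = 3. Therefore the treewidth is 3.

Treewidth 3.
One optimal decomposition is:
Bags: B1 = {a, d, e, f}  B2 = {a, b, d, e}  B3 = {a, c, d, e}
Tree: B1–B2, B2–B3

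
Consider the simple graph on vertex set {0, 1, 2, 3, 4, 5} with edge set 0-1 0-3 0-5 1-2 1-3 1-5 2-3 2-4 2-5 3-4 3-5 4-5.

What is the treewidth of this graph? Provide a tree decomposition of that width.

Treewidth 3.
One such decomposition:
Bags: B1 = {1, 2, 3, 5}  B2 = {2, 3, 4, 5}  B3 = {0, 1, 3, 5}
Tree: B1–B2, B1–B3

Every bag has size at most 4, so the width is 4 − 1 = 3 and tw(G) ≤ 3. Conversely, {0, 1, 3, 5} is a clique of size 4, and the vertices of any clique must share a bag in every tree decomposition; so some bag has ≥ 4 vertices and tw(G) ≥ 3. Combining the bounds, tw(G) = 3.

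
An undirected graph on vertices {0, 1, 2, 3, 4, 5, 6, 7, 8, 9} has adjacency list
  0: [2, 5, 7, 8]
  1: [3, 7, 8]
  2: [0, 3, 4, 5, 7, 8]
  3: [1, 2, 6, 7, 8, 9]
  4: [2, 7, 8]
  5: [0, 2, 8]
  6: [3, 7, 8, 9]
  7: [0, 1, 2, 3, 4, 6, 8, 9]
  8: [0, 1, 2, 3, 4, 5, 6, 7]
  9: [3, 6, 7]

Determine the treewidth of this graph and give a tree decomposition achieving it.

Treewidth 3.
One such decomposition:
Bags: B1 = {1, 3, 7, 8}  B2 = {3, 6, 7, 8}  B3 = {2, 3, 7, 8}  B4 = {3, 6, 7, 9}  B5 = {0, 2, 7, 8}  B6 = {2, 4, 7, 8}  B7 = {0, 2, 5, 8}
Tree: B1–B2, B2–B3, B2–B4, B3–B5, B5–B6, B5–B7

Each bag holds 4 vertices, so the decomposition has width 3, which upper-bounds the treewidth. For the lower bound, the 4 vertices {0, 2, 5, 8} are pairwise adjacent, and any tree decomposition puts a clique entirely inside one bag — forcing width ≥ 3. Combining the bounds, tw(G) = 3.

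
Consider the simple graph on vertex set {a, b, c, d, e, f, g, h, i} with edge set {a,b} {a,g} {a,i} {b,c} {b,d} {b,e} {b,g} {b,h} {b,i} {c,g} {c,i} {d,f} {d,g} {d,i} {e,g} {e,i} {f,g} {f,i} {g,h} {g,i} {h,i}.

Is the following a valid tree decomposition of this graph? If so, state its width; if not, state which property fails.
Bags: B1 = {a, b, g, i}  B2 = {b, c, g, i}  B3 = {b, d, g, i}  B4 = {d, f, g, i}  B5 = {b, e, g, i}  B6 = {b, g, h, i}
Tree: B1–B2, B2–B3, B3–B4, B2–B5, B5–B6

Checking the three conditions: (i) the bags cover all of {a, b, c, d, e, f, g, h, i}; (ii) for each edge, some bag contains both endpoints; (iii) the bags containing any fixed vertex form a subtree. All hold, so the decomposition is valid with width 4 − 1 = 3.

Yes; width 3.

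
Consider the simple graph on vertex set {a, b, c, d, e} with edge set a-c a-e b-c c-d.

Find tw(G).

A width-1 tree decomposition is:
Bags: B1 = {c, d}  B2 = {b, c}  B3 = {a, c}  B4 = {a, e}
Tree: B1–B2, B2–B3, B3–B4
Each bag holds 2 vertices, so the decomposition has width 1, which upper-bounds the treewidth. G has an edge, so its treewidth is at least 1. Combining the bounds, tw(G) = 1.

1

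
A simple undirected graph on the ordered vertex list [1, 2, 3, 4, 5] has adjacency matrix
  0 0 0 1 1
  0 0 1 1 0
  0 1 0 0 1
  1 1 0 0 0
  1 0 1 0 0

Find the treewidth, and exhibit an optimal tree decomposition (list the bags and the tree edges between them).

Treewidth 2.
One such decomposition:
Bags: B1 = {2, 3, 5}  B2 = {2, 4, 5}  B3 = {1, 4, 5}
Tree: B1–B2, B2–B3

Each bag holds 3 vertices, so the decomposition has width 2, which upper-bounds the treewidth. The edges 5–3–2–4–1–5 form a cycle, so G is not a tree and its treewidth is at least 2. Therefore the treewidth is 2.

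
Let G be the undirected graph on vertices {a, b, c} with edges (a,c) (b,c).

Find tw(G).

1

A width-1 tree decomposition is:
Bags: B1 = {b, c}  B2 = {a, c}
Tree: B1–B2
Every bag has size at most 2, so the width is 2 − 1 = 1 and tw(G) ≤ 1. Since G has at least one edge (e.g. c–b), it is not an edgeless graph, so tw(G) ≥ 1. Hence tw(G) = 1 exactly.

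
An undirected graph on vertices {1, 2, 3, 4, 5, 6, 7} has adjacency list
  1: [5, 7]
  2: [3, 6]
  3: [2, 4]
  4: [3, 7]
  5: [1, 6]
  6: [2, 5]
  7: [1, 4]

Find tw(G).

A width-2 tree decomposition is:
Bags: B1 = {3, 4, 7}  B2 = {1, 3, 7}  B3 = {1, 3, 5}  B4 = {3, 5, 6}  B5 = {2, 3, 6}
Tree: B1–B2, B2–B3, B3–B4, B4–B5
Every bag has size at most 3, so the width is 3 − 1 = 2 and tw(G) ≤ 2. Since 3–4–7–1–5–6–2–3 is a cycle in G, G is not acyclic. Forests are exactly the graphs of treewidth ≤ 1, so tw(G) ≥ 2. Hence tw(G) = 2 exactly.

2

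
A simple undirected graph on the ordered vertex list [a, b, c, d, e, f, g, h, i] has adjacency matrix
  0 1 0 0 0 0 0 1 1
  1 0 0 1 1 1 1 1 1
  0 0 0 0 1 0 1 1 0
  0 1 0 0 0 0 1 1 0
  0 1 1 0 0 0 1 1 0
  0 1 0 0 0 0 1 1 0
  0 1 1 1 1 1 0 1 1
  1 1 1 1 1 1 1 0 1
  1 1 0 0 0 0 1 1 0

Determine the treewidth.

3

A width-3 tree decomposition is:
Bags: B1 = {b, e, g, h}  B2 = {b, g, h, i}  B3 = {b, d, g, h}  B4 = {b, f, g, h}  B5 = {a, b, h, i}  B6 = {c, e, g, h}
Tree: B1–B2, B1–B3, B3–B4, B2–B5, B1–B6
The largest bag has 4 vertices, giving width 3; this decomposition certifies tw(G) ≤ 3. On the other hand G contains the 4-clique {c, e, g, h}. A clique must lie in a single bag of any decomposition, so no decomposition can have width below 3. Combining the bounds, tw(G) = 3.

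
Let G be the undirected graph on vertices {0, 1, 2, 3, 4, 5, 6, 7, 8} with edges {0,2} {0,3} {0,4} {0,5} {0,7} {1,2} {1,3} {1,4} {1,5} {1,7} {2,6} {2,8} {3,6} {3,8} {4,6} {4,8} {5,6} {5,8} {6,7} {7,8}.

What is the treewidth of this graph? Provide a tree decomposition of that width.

The largest bag has 5 vertices, giving width 4; this decomposition certifies tw(G) ≤ 4. For the lower bound: the 5 vertex sets {1,7}, {0,3}, {5,6}, {8}, {4} are disjoint, each induces a connected subgraph, and every pair is joined by at least one edge of G. Contracting each set to a single vertex therefore yields K_{5} as a minor, and since treewidth is minor-monotone, tw(G) ≥ tw(K_{5}) = 4. Combining the bounds, tw(G) = 4.

Treewidth 4.
One optimal decomposition is:
Bags: B1 = {0, 1, 6, 7, 8}  B2 = {0, 1, 3, 6, 8}  B3 = {0, 1, 5, 6, 8}  B4 = {0, 1, 4, 6, 8}  B5 = {0, 1, 2, 6, 8}
Tree: B1–B2, B2–B3, B3–B4, B4–B5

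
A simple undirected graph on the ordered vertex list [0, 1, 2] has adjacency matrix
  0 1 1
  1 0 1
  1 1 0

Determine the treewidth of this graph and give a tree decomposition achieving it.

A single bag containing all 3 vertices is trivially a valid decomposition of width 2. For the lower bound, the 3 vertices {0, 1, 2} are pairwise adjacent, and any tree decomposition puts a clique entirely inside one bag — forcing width ≥ 2. The upper and lower bounds meet at 2, so that is the treewidth.

Treewidth 2.
Bags: B1 = {0, 1, 2}
Tree: (single bag)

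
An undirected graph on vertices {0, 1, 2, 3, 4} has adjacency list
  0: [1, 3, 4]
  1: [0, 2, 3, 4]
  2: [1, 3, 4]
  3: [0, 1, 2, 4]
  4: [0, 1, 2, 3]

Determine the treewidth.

3

A width-3 tree decomposition is:
Bags: B1 = {1, 2, 3, 4}  B2 = {0, 1, 3, 4}
Tree: B1–B2
The largest bag has 4 vertices, giving width 3; this decomposition certifies tw(G) ≤ 3. Conversely, {0, 1, 3, 4} is a clique of size 4, and the vertices of any clique must share a bag in every tree decomposition; so some bag has ≥ 4 vertices and tw(G) ≥ 3. Therefore the treewidth is 3.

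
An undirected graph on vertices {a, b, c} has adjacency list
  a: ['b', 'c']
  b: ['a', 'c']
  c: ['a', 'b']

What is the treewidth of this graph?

2

A width-2 tree decomposition is:
Bags: B1 = {a, b, c}
Tree: (single bag)
With just one bag of size 3, the width is 3 − 1 = 2, so tw(G) ≤ 2. Conversely, {a, b, c} is a clique of size 3, and the vertices of any clique must share a bag in every tree decomposition; so some bag has ≥ 3 vertices and tw(G) ≥ 2. Therefore the treewidth is 2.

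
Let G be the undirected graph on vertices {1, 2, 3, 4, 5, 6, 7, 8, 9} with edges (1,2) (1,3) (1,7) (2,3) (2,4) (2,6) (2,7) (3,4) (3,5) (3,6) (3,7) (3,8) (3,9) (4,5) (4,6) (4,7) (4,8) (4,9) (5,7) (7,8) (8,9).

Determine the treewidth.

A width-3 tree decomposition is:
Bags: B1 = {2, 3, 4, 7}  B2 = {2, 3, 4, 6}  B3 = {1, 2, 3, 7}  B4 = {3, 4, 5, 7}  B5 = {3, 4, 7, 8}  B6 = {3, 4, 8, 9}
Tree: B1–B2, B1–B3, B1–B4, B4–B5, B5–B6
The largest bag has 4 vertices, giving width 3; this decomposition certifies tw(G) ≤ 3. Conversely, {1, 2, 3, 7} is a clique of size 4, and the vertices of any clique must share a bag in every tree decomposition; so some bag has ≥ 4 vertices and tw(G) ≥ 3. Combining the bounds, tw(G) = 3.

3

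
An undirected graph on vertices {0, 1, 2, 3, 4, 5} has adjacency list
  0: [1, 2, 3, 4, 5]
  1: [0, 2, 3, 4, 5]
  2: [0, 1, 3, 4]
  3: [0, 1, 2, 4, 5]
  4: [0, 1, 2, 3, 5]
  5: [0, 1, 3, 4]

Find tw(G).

A width-4 tree decomposition is:
Bags: B1 = {0, 1, 3, 4, 5}  B2 = {0, 1, 2, 3, 4}
Tree: B1–B2
Every bag has size at most 5, so the width is 5 − 1 = 4 and tw(G) ≤ 4. Conversely, {0, 1, 2, 3, 4} is a clique of size 5, and the vertices of any clique must share a bag in every tree decomposition; so some bag has ≥ 5 vertices and tw(G) ≥ 4. Combining the bounds, tw(G) = 4.

4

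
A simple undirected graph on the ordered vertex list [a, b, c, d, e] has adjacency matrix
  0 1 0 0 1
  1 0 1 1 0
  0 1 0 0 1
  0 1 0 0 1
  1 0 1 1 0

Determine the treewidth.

A width-2 tree decomposition is:
Bags: B1 = {a, b, e}  B2 = {b, d, e}  B3 = {b, c, e}
Tree: B1–B2, B2–B3
The largest bag has 3 vertices, giving width 2; this decomposition certifies tw(G) ≤ 2. Since a–b–d–e–a is a cycle in G, G is not acyclic. Forests are exactly the graphs of treewidth ≤ 1, so tw(G) ≥ 2. Hence tw(G) = 2 exactly.

2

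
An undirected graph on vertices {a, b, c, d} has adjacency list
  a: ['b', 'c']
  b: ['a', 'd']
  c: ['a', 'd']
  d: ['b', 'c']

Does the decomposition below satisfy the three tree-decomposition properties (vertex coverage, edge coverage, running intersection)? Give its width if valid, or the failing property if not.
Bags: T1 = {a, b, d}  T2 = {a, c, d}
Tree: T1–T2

Yes; width 2.

Every vertex of G appears in some bag (union = {a, b, c, d}); every edge is covered by a bag; and for each vertex v the set of bags containing v is connected in the bag tree. The decomposition is therefore valid. The largest bag has 3 vertices, so the width is 2.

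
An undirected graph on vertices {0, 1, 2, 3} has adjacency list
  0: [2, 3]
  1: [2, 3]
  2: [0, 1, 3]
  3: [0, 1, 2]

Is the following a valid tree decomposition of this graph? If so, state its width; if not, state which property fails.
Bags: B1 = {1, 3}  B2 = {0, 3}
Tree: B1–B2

A tree decomposition must satisfy three properties: every vertex lies in some bag; for every edge, both endpoints lie together in some bag; and for every vertex, the bags containing it form a connected subtree. Here vertex 2 appears in no bag, so the decomposition is invalid.

No — vertex 2 appears in no bag.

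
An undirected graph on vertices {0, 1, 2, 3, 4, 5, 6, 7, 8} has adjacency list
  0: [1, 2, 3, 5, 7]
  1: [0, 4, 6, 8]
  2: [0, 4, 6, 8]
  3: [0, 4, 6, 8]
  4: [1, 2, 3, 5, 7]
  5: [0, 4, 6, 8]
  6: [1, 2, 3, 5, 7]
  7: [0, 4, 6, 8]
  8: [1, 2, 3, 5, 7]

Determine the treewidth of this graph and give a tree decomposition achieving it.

Every bag has size at most 5, so the width is 5 − 1 = 4 and tw(G) ≤ 4. For the lower bound: the 5 vertex sets {0,3}, {1,6}, {2,8}, {4}, {5} are disjoint, each induces a connected subgraph, and every pair is joined by at least one edge of G. Contracting each set to a single vertex therefore yields K_{5} as a minor, and since treewidth is minor-monotone, tw(G) ≥ tw(K_{5}) = 4. Combining the bounds, tw(G) = 4.

Treewidth 4.
Bags: B1 = {0, 3, 4, 6, 8}  B2 = {0, 1, 4, 6, 8}  B3 = {0, 2, 4, 6, 8}  B4 = {0, 4, 5, 6, 8}  B5 = {0, 4, 6, 7, 8}
Tree: B1–B2, B2–B3, B3–B4, B4–B5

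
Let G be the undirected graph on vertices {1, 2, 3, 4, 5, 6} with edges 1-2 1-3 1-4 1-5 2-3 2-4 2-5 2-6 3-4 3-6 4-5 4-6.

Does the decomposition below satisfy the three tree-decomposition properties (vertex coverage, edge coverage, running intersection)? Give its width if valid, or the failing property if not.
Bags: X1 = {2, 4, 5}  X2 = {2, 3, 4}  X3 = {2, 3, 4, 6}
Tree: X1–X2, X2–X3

No — vertex 1 appears in no bag.

A tree decomposition must satisfy three properties: every vertex lies in some bag; for every edge, both endpoints lie together in some bag; and for every vertex, the bags containing it form a connected subtree. Here vertex 1 appears in no bag, so the decomposition is invalid.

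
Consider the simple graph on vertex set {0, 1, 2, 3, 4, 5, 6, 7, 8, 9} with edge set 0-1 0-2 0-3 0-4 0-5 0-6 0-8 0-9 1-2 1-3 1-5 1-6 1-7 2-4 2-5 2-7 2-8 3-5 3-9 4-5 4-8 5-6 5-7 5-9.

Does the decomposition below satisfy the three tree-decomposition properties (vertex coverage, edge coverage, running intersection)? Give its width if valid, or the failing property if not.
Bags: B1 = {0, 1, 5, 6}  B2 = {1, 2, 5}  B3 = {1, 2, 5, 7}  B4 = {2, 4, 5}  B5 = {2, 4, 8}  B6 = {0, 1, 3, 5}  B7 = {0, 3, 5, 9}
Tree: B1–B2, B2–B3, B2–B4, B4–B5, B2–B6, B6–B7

A tree decomposition must satisfy three properties: every vertex lies in some bag; for every edge, both endpoints lie together in some bag; and for every vertex, the bags containing it form a connected subtree. Here edge (0,2) lies in no bag, so the decomposition is invalid.

No — edge (0,2) lies in no bag.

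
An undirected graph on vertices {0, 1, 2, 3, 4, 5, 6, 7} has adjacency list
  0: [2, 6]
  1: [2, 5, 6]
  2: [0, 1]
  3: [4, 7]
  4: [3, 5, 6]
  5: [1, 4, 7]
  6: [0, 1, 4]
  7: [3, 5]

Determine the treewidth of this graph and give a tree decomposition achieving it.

Each bag holds 3 vertices, so the decomposition has width 2, which upper-bounds the treewidth. For the lower bound, G contains the cycle 3–7–5–4–3, so G is not a forest; only forests have treewidth ≤ 1, hence tw(G) ≥ 2. Therefore the treewidth is 2.

Treewidth 2.
One optimal decomposition is:
Bags: B1 = {3, 4, 7}  B2 = {4, 5, 7}  B3 = {4, 5, 6}  B4 = {1, 5, 6}  B5 = {0, 1, 6}  B6 = {0, 1, 2}
Tree: B1–B2, B2–B3, B3–B4, B4–B5, B5–B6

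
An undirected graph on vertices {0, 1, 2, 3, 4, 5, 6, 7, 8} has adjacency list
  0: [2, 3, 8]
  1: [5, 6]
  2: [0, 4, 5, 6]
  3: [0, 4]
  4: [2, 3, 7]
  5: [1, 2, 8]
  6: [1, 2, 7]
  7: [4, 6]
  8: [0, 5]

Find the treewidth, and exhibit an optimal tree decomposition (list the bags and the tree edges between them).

Treewidth 3.
Bags: B1 = {1, 5, 6, 7}  B2 = {2, 5, 6, 7}  B3 = {2, 4, 5, 7}  B4 = {2, 4, 5, 8}  B5 = {0, 2, 4, 8}  B6 = {0, 3, 4, 8}
Tree: B1–B2, B2–B3, B3–B4, B4–B5, B5–B6

Each bag holds 4 vertices, so the decomposition has width 3, which upper-bounds the treewidth. For the lower bound: the 4 vertex sets {1,6,7}, {5}, {2}, {0,3,4,8} are disjoint, each induces a connected subgraph, and every pair is joined by at least one edge of G. Contracting each set to a single vertex therefore yields K_{4} as a minor, and since treewidth is minor-monotone, tw(G) ≥ tw(K_{4}) = 3. Hence tw(G) = 3 exactly.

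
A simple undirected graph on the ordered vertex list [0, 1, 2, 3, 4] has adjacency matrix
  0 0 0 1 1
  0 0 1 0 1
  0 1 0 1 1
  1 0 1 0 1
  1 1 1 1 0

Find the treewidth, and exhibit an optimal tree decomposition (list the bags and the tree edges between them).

The largest bag has 3 vertices, giving width 2; this decomposition certifies tw(G) ≤ 2. For the lower bound, the 3 vertices {0, 3, 4} are pairwise adjacent, and any tree decomposition puts a clique entirely inside one bag — forcing width ≥ 2. Hence tw(G) = 2 exactly.

Treewidth 2.
One optimal decomposition is:
Bags: B1 = {2, 3, 4}  B2 = {1, 2, 4}  B3 = {0, 3, 4}
Tree: B1–B2, B1–B3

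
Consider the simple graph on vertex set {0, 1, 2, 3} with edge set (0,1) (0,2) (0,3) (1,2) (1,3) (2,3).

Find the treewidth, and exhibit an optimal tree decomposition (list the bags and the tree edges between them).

A single bag containing all 4 vertices is trivially a valid decomposition of width 3. Conversely, {0, 1, 2, 3} is a clique of size 4, and the vertices of any clique must share a bag in every tree decomposition; so some bag has ≥ 4 vertices and tw(G) ≥ 3. Hence tw(G) = 3 exactly.

Treewidth 3.
One such decomposition:
Bags: B1 = {0, 1, 2, 3}
Tree: (single bag)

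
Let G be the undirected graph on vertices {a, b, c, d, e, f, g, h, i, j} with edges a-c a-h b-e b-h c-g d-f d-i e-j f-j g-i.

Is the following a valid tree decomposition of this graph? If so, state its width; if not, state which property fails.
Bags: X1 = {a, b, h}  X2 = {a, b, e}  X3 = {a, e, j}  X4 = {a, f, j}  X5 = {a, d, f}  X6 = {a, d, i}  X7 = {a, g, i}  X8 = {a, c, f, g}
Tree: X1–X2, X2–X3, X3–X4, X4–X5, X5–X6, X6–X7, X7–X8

A tree decomposition must satisfy three properties: every vertex lies in some bag; for every edge, both endpoints lie together in some bag; and for every vertex, the bags containing it form a connected subtree. Here bags containing vertex f are not connected in the tree, so the decomposition is invalid.

No — bags containing vertex f are not connected in the tree.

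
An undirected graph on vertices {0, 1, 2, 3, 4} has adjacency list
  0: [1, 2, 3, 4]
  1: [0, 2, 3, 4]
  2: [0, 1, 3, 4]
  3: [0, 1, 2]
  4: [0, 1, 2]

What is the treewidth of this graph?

A width-3 tree decomposition is:
Bags: B1 = {0, 1, 2, 3}  B2 = {0, 1, 2, 4}
Tree: B1–B2
Each bag holds 4 vertices, so the decomposition has width 3, which upper-bounds the treewidth. Conversely, {0, 1, 2, 3} is a clique of size 4, and the vertices of any clique must share a bag in every tree decomposition; so some bag has ≥ 4 vertices and tw(G) ≥ 3. The upper and lower bounds meet at 3, so that is the treewidth.

3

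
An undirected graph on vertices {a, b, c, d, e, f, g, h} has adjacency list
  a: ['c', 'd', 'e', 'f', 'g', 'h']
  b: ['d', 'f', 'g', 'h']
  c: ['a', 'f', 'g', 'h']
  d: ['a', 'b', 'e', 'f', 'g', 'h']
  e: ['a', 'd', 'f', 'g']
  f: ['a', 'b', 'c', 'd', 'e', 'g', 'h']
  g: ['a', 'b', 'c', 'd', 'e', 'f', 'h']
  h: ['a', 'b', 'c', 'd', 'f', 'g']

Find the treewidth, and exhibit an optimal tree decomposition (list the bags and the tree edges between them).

Each bag holds 5 vertices, so the decomposition has width 4, which upper-bounds the treewidth. For the lower bound, the 5 vertices {a, d, e, f, g} are pairwise adjacent, and any tree decomposition puts a clique entirely inside one bag — forcing width ≥ 4. Hence tw(G) = 4 exactly.

Treewidth 4.
Bags: B1 = {a, d, e, f, g}  B2 = {a, d, f, g, h}  B3 = {b, d, f, g, h}  B4 = {a, c, f, g, h}
Tree: B1–B2, B2–B3, B2–B4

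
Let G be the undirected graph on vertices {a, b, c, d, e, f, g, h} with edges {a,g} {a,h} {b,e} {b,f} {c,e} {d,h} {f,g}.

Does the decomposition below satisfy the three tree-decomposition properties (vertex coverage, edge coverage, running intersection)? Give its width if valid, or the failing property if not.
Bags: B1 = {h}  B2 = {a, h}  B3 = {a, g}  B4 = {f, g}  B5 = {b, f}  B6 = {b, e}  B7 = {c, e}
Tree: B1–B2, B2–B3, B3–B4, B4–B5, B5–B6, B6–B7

No — vertex d appears in no bag.

A tree decomposition must satisfy three properties: every vertex lies in some bag; for every edge, both endpoints lie together in some bag; and for every vertex, the bags containing it form a connected subtree. Here vertex d appears in no bag, so the decomposition is invalid.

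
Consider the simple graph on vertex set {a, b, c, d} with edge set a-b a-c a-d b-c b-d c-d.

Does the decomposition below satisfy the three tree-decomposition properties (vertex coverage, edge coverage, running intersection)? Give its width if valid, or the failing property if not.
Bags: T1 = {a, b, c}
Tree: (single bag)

No — vertex d appears in no bag.

A tree decomposition must satisfy three properties: every vertex lies in some bag; for every edge, both endpoints lie together in some bag; and for every vertex, the bags containing it form a connected subtree. Here vertex d appears in no bag, so the decomposition is invalid.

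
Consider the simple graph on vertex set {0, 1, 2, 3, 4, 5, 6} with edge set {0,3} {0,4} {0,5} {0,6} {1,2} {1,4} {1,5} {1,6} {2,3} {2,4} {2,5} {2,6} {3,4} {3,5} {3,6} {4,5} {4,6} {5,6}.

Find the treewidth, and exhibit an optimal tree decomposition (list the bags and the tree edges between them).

Treewidth 4.
Bags: B1 = {1, 2, 4, 5, 6}  B2 = {2, 3, 4, 5, 6}  B3 = {0, 3, 4, 5, 6}
Tree: B1–B2, B2–B3

Every bag has size at most 5, so the width is 5 − 1 = 4 and tw(G) ≤ 4. On the other hand G contains the 5-clique {0, 3, 4, 5, 6}. A clique must lie in a single bag of any decomposition, so no decomposition can have width below 4. Hence tw(G) = 4 exactly.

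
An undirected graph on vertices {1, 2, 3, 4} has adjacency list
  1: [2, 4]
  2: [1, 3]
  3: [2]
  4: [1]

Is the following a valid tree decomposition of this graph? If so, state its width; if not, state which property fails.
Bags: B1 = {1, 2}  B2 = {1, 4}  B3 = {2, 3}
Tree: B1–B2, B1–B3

Yes; width 1.

Checking the three conditions: (i) the bags cover all of {1, 2, 3, 4}; (ii) for each edge, some bag contains both endpoints; (iii) the bags containing any fixed vertex form a subtree. All hold, so the decomposition is valid with width 2 − 1 = 1.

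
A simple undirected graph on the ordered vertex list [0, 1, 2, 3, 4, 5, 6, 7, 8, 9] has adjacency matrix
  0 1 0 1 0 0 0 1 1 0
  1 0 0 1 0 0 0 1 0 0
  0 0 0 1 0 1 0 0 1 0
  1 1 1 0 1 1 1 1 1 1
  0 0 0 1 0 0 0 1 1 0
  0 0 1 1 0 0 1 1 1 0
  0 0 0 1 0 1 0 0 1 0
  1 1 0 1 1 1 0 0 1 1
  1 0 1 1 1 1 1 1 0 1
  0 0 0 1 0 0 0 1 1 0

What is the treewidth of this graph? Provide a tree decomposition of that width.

Every bag has size at most 4, so the width is 4 − 1 = 3 and tw(G) ≤ 3. For the lower bound, the 4 vertices {2, 3, 5, 8} are pairwise adjacent, and any tree decomposition puts a clique entirely inside one bag — forcing width ≥ 3. Therefore the treewidth is 3.

Treewidth 3.
Bags: B1 = {3, 4, 7, 8}  B2 = {0, 3, 7, 8}  B3 = {3, 7, 8, 9}  B4 = {3, 5, 7, 8}  B5 = {3, 5, 6, 8}  B6 = {2, 3, 5, 8}  B7 = {0, 1, 3, 7}
Tree: B1–B2, B1–B3, B2–B4, B4–B5, B4–B6, B2–B7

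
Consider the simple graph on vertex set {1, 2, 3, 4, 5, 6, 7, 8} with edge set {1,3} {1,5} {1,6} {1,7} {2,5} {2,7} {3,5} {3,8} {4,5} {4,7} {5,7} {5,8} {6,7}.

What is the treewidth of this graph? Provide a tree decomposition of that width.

Each bag holds 3 vertices, so the decomposition has width 2, which upper-bounds the treewidth. Conversely, {3, 5, 8} is a clique of size 3, and the vertices of any clique must share a bag in every tree decomposition; so some bag has ≥ 3 vertices and tw(G) ≥ 2. Hence tw(G) = 2 exactly.

Treewidth 2.
One optimal decomposition is:
Bags: B1 = {1, 5, 7}  B2 = {1, 6, 7}  B3 = {1, 3, 5}  B4 = {2, 5, 7}  B5 = {3, 5, 8}  B6 = {4, 5, 7}
Tree: B1–B2, B1–B3, B1–B4, B3–B5, B1–B6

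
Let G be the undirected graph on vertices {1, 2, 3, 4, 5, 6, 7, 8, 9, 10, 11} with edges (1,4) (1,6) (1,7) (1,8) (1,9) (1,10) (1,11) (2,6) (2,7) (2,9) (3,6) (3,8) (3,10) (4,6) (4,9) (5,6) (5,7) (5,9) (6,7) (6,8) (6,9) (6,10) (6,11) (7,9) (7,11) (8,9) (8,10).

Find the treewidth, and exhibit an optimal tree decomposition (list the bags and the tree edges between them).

Treewidth 3.
One optimal decomposition is:
Bags: B1 = {1, 6, 8, 10}  B2 = {1, 6, 8, 9}  B3 = {1, 6, 7, 9}  B4 = {5, 6, 7, 9}  B5 = {2, 6, 7, 9}  B6 = {3, 6, 8, 10}  B7 = {1, 6, 7, 11}  B8 = {1, 4, 6, 9}
Tree: B1–B2, B2–B3, B3–B4, B3–B5, B1–B6, B3–B7, B3–B8

Each bag holds 4 vertices, so the decomposition has width 3, which upper-bounds the treewidth. On the other hand G contains the 4-clique {1, 6, 8, 9}. A clique must lie in a single bag of any decomposition, so no decomposition can have width below 3. The upper and lower bounds meet at 3, so that is the treewidth.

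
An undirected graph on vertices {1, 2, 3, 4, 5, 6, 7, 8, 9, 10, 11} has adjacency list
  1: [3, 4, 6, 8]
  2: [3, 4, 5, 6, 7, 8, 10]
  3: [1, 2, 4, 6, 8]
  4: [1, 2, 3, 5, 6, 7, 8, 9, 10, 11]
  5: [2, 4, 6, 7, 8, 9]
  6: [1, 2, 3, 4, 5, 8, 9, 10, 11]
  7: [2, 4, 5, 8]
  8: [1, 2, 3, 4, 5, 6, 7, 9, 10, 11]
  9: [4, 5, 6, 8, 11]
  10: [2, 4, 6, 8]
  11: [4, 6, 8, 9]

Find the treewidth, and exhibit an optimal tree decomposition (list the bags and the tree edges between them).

Treewidth 4.
One such decomposition:
Bags: B1 = {2, 4, 5, 7, 8}  B2 = {2, 4, 5, 6, 8}  B3 = {4, 5, 6, 8, 9}  B4 = {2, 3, 4, 6, 8}  B5 = {1, 3, 4, 6, 8}  B6 = {4, 6, 8, 9, 11}  B7 = {2, 4, 6, 8, 10}
Tree: B1–B2, B2–B3, B2–B4, B4–B5, B3–B6, B2–B7

The largest bag has 5 vertices, giving width 4; this decomposition certifies tw(G) ≤ 4. On the other hand G contains the 5-clique {1, 3, 4, 6, 8}. A clique must lie in a single bag of any decomposition, so no decomposition can have width below 4. Combining the bounds, tw(G) = 4.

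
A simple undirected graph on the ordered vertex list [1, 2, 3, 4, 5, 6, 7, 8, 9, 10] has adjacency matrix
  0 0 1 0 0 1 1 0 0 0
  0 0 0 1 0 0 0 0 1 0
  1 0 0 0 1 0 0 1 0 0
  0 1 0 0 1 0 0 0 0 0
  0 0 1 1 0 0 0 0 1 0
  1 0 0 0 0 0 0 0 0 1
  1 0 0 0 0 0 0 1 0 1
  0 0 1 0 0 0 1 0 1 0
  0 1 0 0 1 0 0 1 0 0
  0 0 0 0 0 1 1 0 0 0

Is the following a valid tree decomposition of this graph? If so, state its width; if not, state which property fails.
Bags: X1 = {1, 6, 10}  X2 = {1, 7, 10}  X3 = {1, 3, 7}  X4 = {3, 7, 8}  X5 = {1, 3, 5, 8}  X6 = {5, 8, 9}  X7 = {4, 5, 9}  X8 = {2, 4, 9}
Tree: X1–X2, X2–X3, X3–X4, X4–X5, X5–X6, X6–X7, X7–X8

A tree decomposition must satisfy three properties: every vertex lies in some bag; for every edge, both endpoints lie together in some bag; and for every vertex, the bags containing it form a connected subtree. Here bags containing vertex 1 are not connected in the tree, so the decomposition is invalid.

No — bags containing vertex 1 are not connected in the tree.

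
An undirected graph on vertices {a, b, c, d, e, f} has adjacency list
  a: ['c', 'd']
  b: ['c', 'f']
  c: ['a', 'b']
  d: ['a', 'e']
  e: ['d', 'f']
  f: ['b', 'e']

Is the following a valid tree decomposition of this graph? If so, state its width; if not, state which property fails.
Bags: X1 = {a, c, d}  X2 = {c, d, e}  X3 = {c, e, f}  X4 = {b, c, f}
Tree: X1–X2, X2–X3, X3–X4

Every vertex of G appears in some bag (union = {a, b, c, d, e, f}); every edge is covered by a bag; and for each vertex v the set of bags containing v is connected in the bag tree. The decomposition is therefore valid. The largest bag has 3 vertices, so the width is 2.

Yes; width 2.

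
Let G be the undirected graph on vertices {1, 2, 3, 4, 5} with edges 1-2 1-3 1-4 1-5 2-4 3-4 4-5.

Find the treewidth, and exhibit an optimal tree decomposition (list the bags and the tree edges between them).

Treewidth 2.
One optimal decomposition is:
Bags: B1 = {1, 2, 4}  B2 = {1, 4, 5}  B3 = {1, 3, 4}
Tree: B1–B2, B1–B3

Each bag holds 3 vertices, so the decomposition has width 2, which upper-bounds the treewidth. Conversely, {1, 2, 4} is a clique of size 3, and the vertices of any clique must share a bag in every tree decomposition; so some bag has ≥ 3 vertices and tw(G) ≥ 2. The upper and lower bounds meet at 2, so that is the treewidth.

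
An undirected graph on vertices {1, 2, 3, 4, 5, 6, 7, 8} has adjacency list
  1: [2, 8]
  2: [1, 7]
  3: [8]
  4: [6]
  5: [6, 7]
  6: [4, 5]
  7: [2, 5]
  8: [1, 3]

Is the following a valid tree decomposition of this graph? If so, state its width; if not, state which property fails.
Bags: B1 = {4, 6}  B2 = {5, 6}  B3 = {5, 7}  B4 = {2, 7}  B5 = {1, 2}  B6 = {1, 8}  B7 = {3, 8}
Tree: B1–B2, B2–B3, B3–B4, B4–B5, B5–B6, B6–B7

Vertex coverage: the bags together contain {1, 2, 3, 4, 5, 6, 7, 8}, the full vertex set. Edge coverage: each edge of G has both endpoints in at least one bag. Running intersection: for every vertex, the bags containing it form a connected subtree. All three properties hold, so this is a valid tree decomposition of width max|bag| − 1 = 1, and hence tw(G) ≤ 1.

Yes; width 1.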